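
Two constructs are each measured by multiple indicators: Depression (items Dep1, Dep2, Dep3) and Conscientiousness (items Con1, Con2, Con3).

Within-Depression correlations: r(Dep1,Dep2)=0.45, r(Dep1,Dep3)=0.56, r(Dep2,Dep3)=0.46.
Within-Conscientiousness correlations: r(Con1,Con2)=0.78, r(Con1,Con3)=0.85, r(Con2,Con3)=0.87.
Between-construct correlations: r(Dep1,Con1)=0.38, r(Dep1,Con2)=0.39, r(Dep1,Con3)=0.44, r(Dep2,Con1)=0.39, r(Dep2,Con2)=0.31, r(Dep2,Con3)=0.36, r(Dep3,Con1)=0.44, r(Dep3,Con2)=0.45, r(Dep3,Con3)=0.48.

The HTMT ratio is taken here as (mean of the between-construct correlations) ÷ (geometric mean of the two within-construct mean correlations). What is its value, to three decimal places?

0.633

Between-construct mean = 3.64/9 = 0.4044.
Mean within-Dep = 1.47/3 = 0.4900; mean within-Con = 2.50/3 = 0.8333.
Geometric mean = √(0.4900 × 0.8333) = 0.6390.
HTMT = 0.4044 / 0.6390 = 0.633.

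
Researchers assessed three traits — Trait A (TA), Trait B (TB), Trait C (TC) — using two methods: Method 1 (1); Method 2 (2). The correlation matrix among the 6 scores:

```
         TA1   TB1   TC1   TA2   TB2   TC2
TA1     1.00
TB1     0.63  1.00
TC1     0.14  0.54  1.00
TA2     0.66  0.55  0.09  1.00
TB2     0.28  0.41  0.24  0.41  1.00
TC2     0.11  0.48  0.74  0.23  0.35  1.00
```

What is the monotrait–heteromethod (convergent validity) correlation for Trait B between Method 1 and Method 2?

Same trait (TB), different methods: r(TB1, TB2) = 0.41.

0.41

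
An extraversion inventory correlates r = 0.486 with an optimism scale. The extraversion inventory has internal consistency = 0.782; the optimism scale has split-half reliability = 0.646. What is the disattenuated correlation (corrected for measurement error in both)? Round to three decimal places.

0.684

r_true = r_obs / √(r_xx · r_yy) = 0.486 / √(0.782 × 0.646) = 0.486 / √0.505172 = 0.486 / 0.7108 ≈ 0.684.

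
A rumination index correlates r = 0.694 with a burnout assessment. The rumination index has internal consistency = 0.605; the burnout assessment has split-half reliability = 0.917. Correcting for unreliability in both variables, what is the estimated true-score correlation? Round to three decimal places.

r_true = r_obs / √(r_xx · r_yy) = 0.694 / √(0.605 × 0.917) = 0.694 / √0.554785 = 0.694 / 0.7448 ≈ 0.932.

0.932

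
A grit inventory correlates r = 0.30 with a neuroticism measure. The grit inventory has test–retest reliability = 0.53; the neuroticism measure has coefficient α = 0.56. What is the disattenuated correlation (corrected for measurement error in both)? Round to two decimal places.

0.55

r_true = r_obs / √(r_xx · r_yy) = 0.30 / √(0.53 × 0.56) = 0.30 / √0.2968 = 0.30 / 0.5448 ≈ 0.55.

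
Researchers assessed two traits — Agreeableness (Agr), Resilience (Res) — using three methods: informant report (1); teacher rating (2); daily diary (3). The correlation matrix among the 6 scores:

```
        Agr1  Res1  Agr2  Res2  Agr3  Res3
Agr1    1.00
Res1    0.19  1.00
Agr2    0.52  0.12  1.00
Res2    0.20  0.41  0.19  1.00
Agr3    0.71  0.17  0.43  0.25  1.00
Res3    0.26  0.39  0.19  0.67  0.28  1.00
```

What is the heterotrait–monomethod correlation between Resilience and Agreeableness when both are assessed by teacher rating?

Different traits, same method: r(Res2, Agr2) = 0.19.

0.19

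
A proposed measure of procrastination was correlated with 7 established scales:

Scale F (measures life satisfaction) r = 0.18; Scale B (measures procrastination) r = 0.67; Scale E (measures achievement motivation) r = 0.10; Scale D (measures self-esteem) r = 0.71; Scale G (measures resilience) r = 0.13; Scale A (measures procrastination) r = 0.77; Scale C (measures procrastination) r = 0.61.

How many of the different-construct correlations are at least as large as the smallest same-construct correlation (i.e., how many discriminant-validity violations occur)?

1

Convergent (same construct = procrastination): Scale B, Scale A, Scale C.
Smallest convergent = 0.61. Discriminant values: 0.18, 0.10, 0.71, 0.13; count ≥ 0.61 → 1.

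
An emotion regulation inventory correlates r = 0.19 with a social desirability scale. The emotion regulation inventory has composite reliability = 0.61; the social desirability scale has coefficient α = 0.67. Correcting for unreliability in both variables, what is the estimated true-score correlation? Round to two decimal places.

r_true = r_obs / √(r_xx · r_yy) = 0.19 / √(0.61 × 0.67) = 0.19 / √0.4087 = 0.19 / 0.6393 ≈ 0.30.

0.30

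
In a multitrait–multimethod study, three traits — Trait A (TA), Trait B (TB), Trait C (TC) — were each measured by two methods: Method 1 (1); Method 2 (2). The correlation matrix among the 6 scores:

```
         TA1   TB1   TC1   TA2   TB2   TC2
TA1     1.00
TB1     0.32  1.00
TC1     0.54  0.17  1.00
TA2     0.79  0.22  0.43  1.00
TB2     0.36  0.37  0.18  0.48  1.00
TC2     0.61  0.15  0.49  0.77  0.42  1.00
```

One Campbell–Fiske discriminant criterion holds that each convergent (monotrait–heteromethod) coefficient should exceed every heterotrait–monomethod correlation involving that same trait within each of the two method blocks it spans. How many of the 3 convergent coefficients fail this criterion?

Checking each validity diagonal entry against its comparison values:
TA (methods 1·2): 0.79 vs {0.32, 0.48, 0.54, 0.77} → pass.
TB (methods 1·2): 0.37 vs {0.32, 0.48, 0.17, 0.42} → fail.
TC (methods 1·2): 0.49 vs {0.54, 0.77, 0.17, 0.42} → fail.
2 of 3 fail.

2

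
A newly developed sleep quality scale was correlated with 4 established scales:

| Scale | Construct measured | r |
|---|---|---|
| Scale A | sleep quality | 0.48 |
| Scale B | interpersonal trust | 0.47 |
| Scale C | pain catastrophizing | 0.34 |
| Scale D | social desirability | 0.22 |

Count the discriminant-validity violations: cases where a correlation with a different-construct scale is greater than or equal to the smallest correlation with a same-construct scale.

0

Convergent (same construct = sleep quality): Scale A.
Smallest convergent = 0.48. Discriminant values: 0.47, 0.34, 0.22; count ≥ 0.48 → 0.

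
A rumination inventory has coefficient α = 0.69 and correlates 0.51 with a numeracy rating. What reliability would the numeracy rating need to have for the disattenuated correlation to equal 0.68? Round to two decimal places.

r_true = r_obs / √(r_xx · r_yy) ⇒ 0.68 = 0.51 / √(0.69 · r_yy).
√(0.69 · r_yy) = 0.51 / 0.68 = 0.7500; 0.69 · r_yy = 0.5625; r_yy = 0.5625 / 0.69 ≈ 0.82.

0.82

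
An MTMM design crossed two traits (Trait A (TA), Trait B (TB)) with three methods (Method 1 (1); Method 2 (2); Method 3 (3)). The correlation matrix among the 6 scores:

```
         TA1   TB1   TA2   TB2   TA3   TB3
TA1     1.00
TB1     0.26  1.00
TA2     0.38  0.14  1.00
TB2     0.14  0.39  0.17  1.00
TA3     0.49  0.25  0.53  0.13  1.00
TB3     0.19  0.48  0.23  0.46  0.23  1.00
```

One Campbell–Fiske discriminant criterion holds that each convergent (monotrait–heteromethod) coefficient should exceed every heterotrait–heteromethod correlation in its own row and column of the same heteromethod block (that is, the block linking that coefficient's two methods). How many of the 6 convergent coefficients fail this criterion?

Each convergent coefficient versus the relevant comparison correlations:
TA (methods 1·2): 0.38 vs {0.14, 0.14} → pass.
TA (methods 1·3): 0.49 vs {0.19, 0.25} → pass.
TA (methods 2·3): 0.53 vs {0.23, 0.13} → pass.
TB (methods 1·2): 0.39 vs {0.14, 0.14} → pass.
TB (methods 1·3): 0.48 vs {0.25, 0.19} → pass.
TB (methods 2·3): 0.46 vs {0.13, 0.23} → pass.
0 of 6 fail.

0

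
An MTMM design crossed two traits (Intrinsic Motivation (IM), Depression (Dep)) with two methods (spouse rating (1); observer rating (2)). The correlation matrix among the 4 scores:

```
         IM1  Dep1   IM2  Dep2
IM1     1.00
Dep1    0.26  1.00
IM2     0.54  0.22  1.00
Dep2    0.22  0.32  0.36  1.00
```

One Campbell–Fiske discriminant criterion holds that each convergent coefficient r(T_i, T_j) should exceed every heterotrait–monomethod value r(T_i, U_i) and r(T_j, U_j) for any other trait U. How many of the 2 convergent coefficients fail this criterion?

1

Each convergent coefficient versus the relevant comparison correlations:
IM (methods 1·2): 0.54 vs {0.26, 0.36} → pass.
Dep (methods 1·2): 0.32 vs {0.26, 0.36} → fail.
1 of 2 fail.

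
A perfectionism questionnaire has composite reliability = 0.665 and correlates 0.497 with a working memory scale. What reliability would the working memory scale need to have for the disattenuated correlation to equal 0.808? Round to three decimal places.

r_true = r_obs / √(r_xx · r_yy) ⇒ 0.808 = 0.497 / √(0.665 · r_yy).
√(0.665 · r_yy) = 0.497 / 0.808 = 0.6151; 0.665 · r_yy = 0.3783; r_yy = 0.3783 / 0.665 ≈ 0.569.

0.569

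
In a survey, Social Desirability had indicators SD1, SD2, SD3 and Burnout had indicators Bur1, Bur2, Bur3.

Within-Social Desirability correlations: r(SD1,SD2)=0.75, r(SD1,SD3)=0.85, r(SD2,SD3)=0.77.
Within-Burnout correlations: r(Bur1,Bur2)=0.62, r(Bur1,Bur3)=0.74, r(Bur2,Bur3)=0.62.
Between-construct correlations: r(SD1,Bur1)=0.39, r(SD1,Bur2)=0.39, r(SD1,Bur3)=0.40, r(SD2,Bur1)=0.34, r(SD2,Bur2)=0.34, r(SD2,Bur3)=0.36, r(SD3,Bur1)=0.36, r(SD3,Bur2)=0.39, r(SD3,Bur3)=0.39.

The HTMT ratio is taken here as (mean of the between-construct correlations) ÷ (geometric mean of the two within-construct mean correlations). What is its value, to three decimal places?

0.517

Mean heterotrait r = 3.36/9 = 0.3733.
Mean within-SD = 2.37/3 = 0.7900; mean within-Bur = 1.98/3 = 0.6600.
Geometric mean = √(0.7900 × 0.6600) = 0.7221.
HTMT = 0.3733 / 0.7221 = 0.517.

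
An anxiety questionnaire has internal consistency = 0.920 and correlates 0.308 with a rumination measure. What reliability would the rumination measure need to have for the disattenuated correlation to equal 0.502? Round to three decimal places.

r_true = r_obs / √(r_xx · r_yy) ⇒ 0.502 = 0.308 / √(0.920 · r_yy).
√(0.920 · r_yy) = 0.308 / 0.502 = 0.6135; 0.920 · r_yy = 0.3764; r_yy = 0.3764 / 0.920 ≈ 0.409.

0.409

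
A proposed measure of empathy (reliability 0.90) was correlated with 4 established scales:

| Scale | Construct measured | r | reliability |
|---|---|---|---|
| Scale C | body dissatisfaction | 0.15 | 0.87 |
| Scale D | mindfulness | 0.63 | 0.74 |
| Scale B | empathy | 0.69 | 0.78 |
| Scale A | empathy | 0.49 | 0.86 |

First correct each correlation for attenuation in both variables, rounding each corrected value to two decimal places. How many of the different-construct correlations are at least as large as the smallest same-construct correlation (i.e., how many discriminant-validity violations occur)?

Disattenuated r (r / √(r_scale · r_new)):
  Scale C (disc): 0.15 / √(0.87·0.90) = 0.17
  Scale D (disc): 0.63 / √(0.74·0.90) = 0.77
  Scale B (conv): 0.69 / √(0.78·0.90) = 0.82
  Scale A (conv): 0.49 / √(0.86·0.90) = 0.56
Smallest convergent = 0.56. Discriminant values: 0.17, 0.77; count ≥ 0.56 → 1.

1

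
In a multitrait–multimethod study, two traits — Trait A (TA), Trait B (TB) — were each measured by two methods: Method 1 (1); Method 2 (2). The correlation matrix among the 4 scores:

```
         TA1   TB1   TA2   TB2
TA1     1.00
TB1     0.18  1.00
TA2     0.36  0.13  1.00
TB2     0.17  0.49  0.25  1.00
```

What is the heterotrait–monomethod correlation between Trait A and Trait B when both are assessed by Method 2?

Different traits, same method: r(TA2, TB2) = 0.25.

0.25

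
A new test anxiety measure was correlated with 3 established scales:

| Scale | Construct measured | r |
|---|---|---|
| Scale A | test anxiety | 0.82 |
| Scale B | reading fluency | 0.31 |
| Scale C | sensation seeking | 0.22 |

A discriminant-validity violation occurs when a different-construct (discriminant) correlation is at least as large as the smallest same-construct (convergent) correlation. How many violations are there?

0

Convergent (same construct = test anxiety): Scale A.
Smallest convergent = 0.82. Discriminant values: 0.31, 0.22; count ≥ 0.82 → 0.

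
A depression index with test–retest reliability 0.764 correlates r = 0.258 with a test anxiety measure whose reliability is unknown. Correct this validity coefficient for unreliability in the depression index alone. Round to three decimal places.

0.295

Single correction: r_c = r_obs / √r_xx = 0.258 / √0.764 = 0.258 / 0.8741 ≈ 0.295.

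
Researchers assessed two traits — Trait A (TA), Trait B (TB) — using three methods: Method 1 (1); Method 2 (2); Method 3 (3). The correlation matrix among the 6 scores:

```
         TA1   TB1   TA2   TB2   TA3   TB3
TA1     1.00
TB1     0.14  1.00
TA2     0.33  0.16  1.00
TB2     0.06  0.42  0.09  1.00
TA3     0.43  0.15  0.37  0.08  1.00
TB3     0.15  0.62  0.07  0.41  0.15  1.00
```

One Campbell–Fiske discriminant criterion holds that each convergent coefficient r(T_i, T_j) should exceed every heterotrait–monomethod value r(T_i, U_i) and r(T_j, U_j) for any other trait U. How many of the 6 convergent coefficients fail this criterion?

0

Each convergent coefficient versus the relevant comparison correlations:
TA (methods 1·2): 0.33 vs {0.14, 0.09} → pass.
TA (methods 1·3): 0.43 vs {0.14, 0.15} → pass.
TA (methods 2·3): 0.37 vs {0.09, 0.15} → pass.
TB (methods 1·2): 0.42 vs {0.14, 0.09} → pass.
TB (methods 1·3): 0.62 vs {0.14, 0.15} → pass.
TB (methods 2·3): 0.41 vs {0.09, 0.15} → pass.
0 of 6 fail.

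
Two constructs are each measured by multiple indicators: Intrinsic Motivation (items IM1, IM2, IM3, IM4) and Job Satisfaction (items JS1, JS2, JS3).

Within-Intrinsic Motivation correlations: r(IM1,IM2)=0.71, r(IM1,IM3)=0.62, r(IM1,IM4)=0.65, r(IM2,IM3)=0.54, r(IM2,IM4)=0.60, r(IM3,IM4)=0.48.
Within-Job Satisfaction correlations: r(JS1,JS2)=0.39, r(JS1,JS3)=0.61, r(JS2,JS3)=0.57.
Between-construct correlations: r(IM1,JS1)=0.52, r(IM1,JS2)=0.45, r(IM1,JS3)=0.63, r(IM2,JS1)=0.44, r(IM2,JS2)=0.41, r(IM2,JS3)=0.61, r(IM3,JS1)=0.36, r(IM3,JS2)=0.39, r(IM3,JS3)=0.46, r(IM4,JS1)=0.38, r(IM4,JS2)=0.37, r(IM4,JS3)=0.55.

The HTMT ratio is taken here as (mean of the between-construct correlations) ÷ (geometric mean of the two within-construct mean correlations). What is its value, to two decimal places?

Between-construct mean = 5.57/12 = 0.4642.
Mean within-IM = 3.60/6 = 0.6000; mean within-JS = 1.57/3 = 0.5233.
Geometric mean = √(0.6000 × 0.5233) = 0.5603.
HTMT = 0.4642 / 0.5603 = 0.83.

0.83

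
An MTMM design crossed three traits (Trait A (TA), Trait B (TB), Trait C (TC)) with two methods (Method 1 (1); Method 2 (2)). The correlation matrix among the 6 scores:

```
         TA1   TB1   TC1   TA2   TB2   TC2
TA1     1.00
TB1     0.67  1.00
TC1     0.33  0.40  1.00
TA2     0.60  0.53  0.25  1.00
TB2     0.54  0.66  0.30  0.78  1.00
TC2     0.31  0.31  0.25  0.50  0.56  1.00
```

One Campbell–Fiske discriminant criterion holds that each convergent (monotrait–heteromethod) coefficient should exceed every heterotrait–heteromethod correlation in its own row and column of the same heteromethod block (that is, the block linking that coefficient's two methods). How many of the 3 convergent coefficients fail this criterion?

1

Convergent coefficients and their comparison sets:
TA (methods 1·2): 0.60 vs {0.54, 0.53, 0.31, 0.25} → pass.
TB (methods 1·2): 0.66 vs {0.53, 0.54, 0.31, 0.30} → pass.
TC (methods 1·2): 0.25 vs {0.25, 0.31, 0.30, 0.31} → fail.
1 of 3 fail.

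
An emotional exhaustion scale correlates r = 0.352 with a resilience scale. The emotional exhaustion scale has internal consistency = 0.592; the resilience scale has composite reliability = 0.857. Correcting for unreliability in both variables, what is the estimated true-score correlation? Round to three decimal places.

0.494

r_true = r_obs / √(r_xx · r_yy) = 0.352 / √(0.592 × 0.857) = 0.352 / √0.507344 = 0.352 / 0.7123 ≈ 0.494.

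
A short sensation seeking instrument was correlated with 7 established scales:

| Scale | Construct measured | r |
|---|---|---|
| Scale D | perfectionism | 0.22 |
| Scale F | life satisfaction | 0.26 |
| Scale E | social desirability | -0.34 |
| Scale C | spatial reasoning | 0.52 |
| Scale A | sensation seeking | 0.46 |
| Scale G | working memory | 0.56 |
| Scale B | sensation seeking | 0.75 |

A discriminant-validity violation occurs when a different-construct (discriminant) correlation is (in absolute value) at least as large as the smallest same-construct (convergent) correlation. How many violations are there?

2

Convergent (same construct = sensation seeking): Scale A, Scale B.
Smallest convergent = 0.46. Discriminant |r|: 0.22, 0.26, 0.34, 0.52, 0.56; count ≥ 0.46 → 2.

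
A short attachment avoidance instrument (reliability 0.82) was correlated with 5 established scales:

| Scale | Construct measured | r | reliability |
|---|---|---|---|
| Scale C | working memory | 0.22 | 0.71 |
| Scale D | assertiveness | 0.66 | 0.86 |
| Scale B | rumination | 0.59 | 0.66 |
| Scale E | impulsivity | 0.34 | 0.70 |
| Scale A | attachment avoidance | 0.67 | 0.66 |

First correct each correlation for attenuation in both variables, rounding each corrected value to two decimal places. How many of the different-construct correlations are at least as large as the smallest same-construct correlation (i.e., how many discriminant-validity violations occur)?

0

Disattenuated r (r / √(r_scale · r_new)):
  Scale C (disc): 0.22 / √(0.71·0.82) = 0.29
  Scale D (disc): 0.66 / √(0.86·0.82) = 0.79
  Scale B (disc): 0.59 / √(0.66·0.82) = 0.80
  Scale E (disc): 0.34 / √(0.70·0.82) = 0.45
  Scale A (conv): 0.67 / √(0.66·0.82) = 0.91
Smallest convergent = 0.91. Discriminant values: 0.29, 0.79, 0.80, 0.45; count ≥ 0.91 → 0.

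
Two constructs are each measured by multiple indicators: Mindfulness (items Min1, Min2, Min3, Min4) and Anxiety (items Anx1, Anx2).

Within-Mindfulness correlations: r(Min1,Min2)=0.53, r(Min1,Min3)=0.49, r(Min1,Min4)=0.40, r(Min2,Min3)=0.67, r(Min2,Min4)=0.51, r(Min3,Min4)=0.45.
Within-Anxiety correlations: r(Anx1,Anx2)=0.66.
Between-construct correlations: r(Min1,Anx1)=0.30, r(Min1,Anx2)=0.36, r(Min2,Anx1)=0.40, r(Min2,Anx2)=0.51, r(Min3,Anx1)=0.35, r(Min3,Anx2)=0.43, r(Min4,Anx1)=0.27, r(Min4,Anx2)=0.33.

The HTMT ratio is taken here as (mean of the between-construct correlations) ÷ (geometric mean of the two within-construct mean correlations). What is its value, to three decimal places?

0.637

Mean between = 2.95/8 = 0.3688.
Mean within-Min = 3.05/6 = 0.5083; mean within-Anx = 0.66/1 = 0.6600.
Geometric mean = √(0.5083 × 0.6600) = 0.5792.
HTMT = 0.3688 / 0.5792 = 0.637.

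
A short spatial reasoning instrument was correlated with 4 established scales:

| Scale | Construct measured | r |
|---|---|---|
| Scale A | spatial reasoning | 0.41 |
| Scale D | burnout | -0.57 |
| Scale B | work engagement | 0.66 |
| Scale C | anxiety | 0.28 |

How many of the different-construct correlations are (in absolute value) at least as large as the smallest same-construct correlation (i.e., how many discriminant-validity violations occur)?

2

Convergent (same construct = spatial reasoning): Scale A.
Smallest convergent = 0.41. Discriminant |r|: 0.57, 0.66, 0.28; count ≥ 0.41 → 2.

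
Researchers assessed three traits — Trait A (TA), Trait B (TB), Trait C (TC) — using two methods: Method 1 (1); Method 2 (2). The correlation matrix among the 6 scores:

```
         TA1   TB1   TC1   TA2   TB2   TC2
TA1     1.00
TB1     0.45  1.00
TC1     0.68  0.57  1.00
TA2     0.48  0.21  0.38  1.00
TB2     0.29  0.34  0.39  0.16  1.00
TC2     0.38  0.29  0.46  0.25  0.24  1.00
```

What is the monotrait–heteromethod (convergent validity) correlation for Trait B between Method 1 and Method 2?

0.34

Same trait (TB), different methods: r(TB1, TB2) = 0.34.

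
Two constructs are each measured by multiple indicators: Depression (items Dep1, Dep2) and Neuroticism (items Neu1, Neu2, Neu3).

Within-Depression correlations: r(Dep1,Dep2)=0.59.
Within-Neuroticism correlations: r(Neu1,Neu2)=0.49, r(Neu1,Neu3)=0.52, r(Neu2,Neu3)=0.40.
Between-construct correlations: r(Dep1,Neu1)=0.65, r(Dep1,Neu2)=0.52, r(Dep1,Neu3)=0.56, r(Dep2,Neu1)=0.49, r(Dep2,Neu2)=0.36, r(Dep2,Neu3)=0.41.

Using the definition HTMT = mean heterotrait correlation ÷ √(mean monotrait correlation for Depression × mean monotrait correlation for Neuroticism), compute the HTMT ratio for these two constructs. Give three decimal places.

Between-construct mean = 2.99/6 = 0.4983.
Mean within-Dep = 0.59/1 = 0.5900; mean within-Neu = 1.41/3 = 0.4700.
Geometric mean = √(0.5900 × 0.4700) = 0.5266.
HTMT = 0.4983 / 0.5266 = 0.946.

0.946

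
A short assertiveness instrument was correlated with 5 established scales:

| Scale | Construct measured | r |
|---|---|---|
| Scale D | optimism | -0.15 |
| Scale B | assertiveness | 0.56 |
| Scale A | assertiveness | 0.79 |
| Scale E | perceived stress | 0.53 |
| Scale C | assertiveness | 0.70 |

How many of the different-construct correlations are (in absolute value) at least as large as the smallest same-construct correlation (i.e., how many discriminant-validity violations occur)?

Convergent (same construct = assertiveness): Scale B, Scale A, Scale C.
Smallest convergent = 0.56. Discriminant |r|: 0.15, 0.53; count ≥ 0.56 → 0.

0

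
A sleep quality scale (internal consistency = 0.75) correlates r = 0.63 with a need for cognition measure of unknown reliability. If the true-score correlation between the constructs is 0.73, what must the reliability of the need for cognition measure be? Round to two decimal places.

r_true = r_obs / √(r_xx · r_yy) ⇒ 0.73 = 0.63 / √(0.75 · r_yy).
√(0.75 · r_yy) = 0.63 / 0.73 = 0.8630; 0.75 · r_yy = 0.7448; r_yy = 0.7448 / 0.75 ≈ 0.99.

0.99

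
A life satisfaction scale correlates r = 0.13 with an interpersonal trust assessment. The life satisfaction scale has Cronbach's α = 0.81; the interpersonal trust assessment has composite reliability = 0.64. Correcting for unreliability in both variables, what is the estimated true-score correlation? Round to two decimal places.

0.18

r_true = r_obs / √(r_xx · r_yy) = 0.13 / √(0.81 × 0.64) = 0.13 / √0.5184 = 0.13 / 0.7200 ≈ 0.18.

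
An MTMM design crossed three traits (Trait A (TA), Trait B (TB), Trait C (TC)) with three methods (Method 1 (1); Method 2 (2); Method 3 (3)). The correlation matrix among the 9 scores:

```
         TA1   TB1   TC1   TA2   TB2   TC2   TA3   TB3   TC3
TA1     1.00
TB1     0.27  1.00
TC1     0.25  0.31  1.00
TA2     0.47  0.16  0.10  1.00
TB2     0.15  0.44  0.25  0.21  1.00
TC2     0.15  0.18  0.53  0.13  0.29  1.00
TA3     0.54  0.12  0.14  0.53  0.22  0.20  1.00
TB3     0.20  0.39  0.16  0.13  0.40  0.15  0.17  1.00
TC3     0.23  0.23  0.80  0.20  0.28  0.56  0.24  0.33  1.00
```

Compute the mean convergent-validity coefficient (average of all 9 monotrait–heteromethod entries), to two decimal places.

Convergent values: 0.47, 0.54, 0.53, 0.44, 0.39, 0.40, 0.53, 0.80, 0.56; mean = 4.66/9 = 0.52.

0.52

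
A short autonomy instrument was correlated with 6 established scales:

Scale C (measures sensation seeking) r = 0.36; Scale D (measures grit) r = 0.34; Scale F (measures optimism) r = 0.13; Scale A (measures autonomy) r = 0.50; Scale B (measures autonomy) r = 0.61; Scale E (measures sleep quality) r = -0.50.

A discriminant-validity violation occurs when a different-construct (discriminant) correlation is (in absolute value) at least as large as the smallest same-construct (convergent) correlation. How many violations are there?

Convergent (same construct = autonomy): Scale A, Scale B.
Smallest convergent = 0.50. Discriminant |r|: 0.36, 0.34, 0.13, 0.50; count ≥ 0.50 → 1.

1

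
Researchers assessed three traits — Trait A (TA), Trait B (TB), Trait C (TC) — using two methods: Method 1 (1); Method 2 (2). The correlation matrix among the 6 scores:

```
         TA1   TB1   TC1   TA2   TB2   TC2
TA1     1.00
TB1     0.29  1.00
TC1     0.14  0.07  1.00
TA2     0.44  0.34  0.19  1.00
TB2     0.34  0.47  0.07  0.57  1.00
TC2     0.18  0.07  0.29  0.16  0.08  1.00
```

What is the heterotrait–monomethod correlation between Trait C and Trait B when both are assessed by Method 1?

0.07

Different traits, same method: r(TC1, TB1) = 0.07.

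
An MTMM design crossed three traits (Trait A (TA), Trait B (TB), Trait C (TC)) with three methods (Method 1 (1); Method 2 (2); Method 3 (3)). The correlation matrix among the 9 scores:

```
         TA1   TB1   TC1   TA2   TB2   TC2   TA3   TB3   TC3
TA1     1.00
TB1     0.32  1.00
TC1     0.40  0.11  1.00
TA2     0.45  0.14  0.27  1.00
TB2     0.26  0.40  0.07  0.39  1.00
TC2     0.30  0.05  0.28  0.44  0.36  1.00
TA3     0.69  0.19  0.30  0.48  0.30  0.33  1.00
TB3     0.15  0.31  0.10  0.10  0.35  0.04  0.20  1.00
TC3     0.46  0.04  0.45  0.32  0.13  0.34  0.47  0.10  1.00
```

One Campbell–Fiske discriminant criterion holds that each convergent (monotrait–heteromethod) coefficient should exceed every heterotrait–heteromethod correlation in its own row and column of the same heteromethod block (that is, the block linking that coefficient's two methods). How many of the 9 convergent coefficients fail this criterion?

2

Each convergent coefficient versus the relevant comparison correlations:
TA (methods 1·2): 0.45 vs {0.26, 0.14, 0.30, 0.27} → pass.
TA (methods 1·3): 0.69 vs {0.15, 0.19, 0.46, 0.30} → pass.
TA (methods 2·3): 0.48 vs {0.10, 0.30, 0.32, 0.33} → pass.
TB (methods 1·2): 0.40 vs {0.14, 0.26, 0.05, 0.07} → pass.
TB (methods 1·3): 0.31 vs {0.19, 0.15, 0.04, 0.10} → pass.
TB (methods 2·3): 0.35 vs {0.30, 0.10, 0.13, 0.04} → pass.
TC (methods 1·2): 0.28 vs {0.27, 0.30, 0.07, 0.05} → fail.
TC (methods 1·3): 0.45 vs {0.30, 0.46, 0.10, 0.04} → fail.
TC (methods 2·3): 0.34 vs {0.33, 0.32, 0.04, 0.13} → pass.
2 of 9 fail.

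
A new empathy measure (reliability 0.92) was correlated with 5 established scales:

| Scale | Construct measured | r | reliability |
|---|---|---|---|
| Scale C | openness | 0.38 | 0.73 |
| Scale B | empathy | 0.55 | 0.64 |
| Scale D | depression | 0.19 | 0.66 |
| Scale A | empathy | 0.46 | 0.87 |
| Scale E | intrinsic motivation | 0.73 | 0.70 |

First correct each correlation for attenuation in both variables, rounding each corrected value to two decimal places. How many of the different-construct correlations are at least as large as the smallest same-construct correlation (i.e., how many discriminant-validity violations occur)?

1

Disattenuated r (r / √(r_scale · r_new)):
  Scale C (disc): 0.38 / √(0.73·0.92) = 0.46
  Scale B (conv): 0.55 / √(0.64·0.92) = 0.72
  Scale D (disc): 0.19 / √(0.66·0.92) = 0.24
  Scale A (conv): 0.46 / √(0.87·0.92) = 0.51
  Scale E (disc): 0.73 / √(0.70·0.92) = 0.91
Smallest convergent = 0.51. Discriminant values: 0.46, 0.24, 0.91; count ≥ 0.51 → 1.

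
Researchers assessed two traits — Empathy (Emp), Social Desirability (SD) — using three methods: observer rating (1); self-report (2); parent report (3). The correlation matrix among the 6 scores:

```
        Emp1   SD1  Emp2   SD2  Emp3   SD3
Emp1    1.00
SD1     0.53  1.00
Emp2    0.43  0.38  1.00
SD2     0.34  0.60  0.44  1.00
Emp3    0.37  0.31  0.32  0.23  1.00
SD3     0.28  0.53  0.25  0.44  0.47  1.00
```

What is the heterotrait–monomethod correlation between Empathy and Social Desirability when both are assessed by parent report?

Different traits, same method: r(Emp3, SD3) = 0.47.

0.47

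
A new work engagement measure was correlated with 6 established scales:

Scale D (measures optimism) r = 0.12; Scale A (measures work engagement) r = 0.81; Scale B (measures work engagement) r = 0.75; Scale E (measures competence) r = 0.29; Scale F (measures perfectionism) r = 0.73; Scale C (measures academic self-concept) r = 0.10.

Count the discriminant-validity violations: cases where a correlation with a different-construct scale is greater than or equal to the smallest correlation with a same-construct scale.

0

Convergent (same construct = work engagement): Scale A, Scale B.
Smallest convergent = 0.75. Discriminant values: 0.12, 0.29, 0.73, 0.10; count ≥ 0.75 → 0.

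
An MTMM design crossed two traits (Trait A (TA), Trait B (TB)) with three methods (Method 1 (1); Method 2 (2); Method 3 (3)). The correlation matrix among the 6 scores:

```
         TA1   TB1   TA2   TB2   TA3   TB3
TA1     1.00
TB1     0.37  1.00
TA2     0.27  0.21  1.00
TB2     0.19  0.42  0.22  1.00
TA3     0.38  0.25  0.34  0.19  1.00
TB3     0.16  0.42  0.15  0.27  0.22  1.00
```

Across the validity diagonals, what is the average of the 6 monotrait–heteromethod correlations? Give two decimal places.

Convergent values: 0.27, 0.38, 0.34, 0.42, 0.42, 0.27; mean = 2.10/6 = 0.35.

0.35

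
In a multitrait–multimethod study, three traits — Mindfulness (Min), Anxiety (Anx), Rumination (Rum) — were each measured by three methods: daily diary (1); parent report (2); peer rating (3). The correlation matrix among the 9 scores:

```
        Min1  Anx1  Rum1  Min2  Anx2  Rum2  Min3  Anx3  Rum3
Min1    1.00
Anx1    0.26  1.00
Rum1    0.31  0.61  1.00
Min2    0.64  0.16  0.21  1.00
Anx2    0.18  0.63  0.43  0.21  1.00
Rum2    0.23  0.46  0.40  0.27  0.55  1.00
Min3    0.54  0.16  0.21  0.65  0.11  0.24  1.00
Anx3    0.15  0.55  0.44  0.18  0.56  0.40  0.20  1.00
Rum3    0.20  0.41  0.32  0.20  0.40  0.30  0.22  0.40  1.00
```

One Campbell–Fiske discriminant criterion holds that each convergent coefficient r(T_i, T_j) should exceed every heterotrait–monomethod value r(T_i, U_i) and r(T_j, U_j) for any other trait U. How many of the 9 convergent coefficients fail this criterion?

4

Convergent coefficients and their comparison sets:
Min (methods 1·2): 0.64 vs {0.26, 0.21, 0.31, 0.27} → pass.
Min (methods 1·3): 0.54 vs {0.26, 0.20, 0.31, 0.22} → pass.
Min (methods 2·3): 0.65 vs {0.21, 0.20, 0.27, 0.22} → pass.
Anx (methods 1·2): 0.63 vs {0.26, 0.21, 0.61, 0.55} → pass.
Anx (methods 1·3): 0.55 vs {0.26, 0.20, 0.61, 0.40} → fail.
Anx (methods 2·3): 0.56 vs {0.21, 0.20, 0.55, 0.40} → pass.
Rum (methods 1·2): 0.40 vs {0.31, 0.27, 0.61, 0.55} → fail.
Rum (methods 1·3): 0.32 vs {0.31, 0.22, 0.61, 0.40} → fail.
Rum (methods 2·3): 0.30 vs {0.27, 0.22, 0.55, 0.40} → fail.
4 of 9 fail.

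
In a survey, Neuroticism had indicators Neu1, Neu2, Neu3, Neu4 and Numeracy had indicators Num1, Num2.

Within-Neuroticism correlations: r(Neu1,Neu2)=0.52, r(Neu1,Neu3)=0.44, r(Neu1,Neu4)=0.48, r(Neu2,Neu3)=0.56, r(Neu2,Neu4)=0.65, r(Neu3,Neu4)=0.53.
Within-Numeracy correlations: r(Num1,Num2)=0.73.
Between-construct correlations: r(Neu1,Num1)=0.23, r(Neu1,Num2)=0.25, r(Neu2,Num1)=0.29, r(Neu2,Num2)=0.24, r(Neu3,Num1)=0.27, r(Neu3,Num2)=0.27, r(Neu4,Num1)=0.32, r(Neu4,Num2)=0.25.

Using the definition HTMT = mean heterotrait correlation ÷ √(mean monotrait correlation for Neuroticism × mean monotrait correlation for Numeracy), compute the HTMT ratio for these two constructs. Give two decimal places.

Mean heterotrait r = 2.12/8 = 0.2650.
Mean within-Neu = 3.18/6 = 0.5300; mean within-Num = 0.73/1 = 0.7300.
Geometric mean = √(0.5300 × 0.7300) = 0.6220.
HTMT = 0.2650 / 0.6220 = 0.43.

0.43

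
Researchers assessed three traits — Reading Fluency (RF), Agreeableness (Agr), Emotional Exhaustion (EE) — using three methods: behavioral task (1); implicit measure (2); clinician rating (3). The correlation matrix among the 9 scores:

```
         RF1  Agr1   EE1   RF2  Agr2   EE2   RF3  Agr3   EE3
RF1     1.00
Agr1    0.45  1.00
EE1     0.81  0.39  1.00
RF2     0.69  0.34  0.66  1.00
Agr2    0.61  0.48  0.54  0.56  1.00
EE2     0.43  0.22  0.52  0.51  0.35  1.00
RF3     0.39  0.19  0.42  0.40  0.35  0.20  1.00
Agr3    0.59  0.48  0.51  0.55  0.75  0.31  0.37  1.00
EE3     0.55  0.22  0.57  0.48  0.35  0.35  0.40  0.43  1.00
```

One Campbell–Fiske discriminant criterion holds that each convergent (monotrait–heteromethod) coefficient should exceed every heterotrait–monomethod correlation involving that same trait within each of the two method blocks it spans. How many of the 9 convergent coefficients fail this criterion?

Checking each validity diagonal entry against its comparison values:
RF (methods 1·2): 0.69 vs {0.45, 0.56, 0.81, 0.51} → fail.
RF (methods 1·3): 0.39 vs {0.45, 0.37, 0.81, 0.40} → fail.
RF (methods 2·3): 0.40 vs {0.56, 0.37, 0.51, 0.40} → fail.
Agr (methods 1·2): 0.48 vs {0.45, 0.56, 0.39, 0.35} → fail.
Agr (methods 1·3): 0.48 vs {0.45, 0.37, 0.39, 0.43} → pass.
Agr (methods 2·3): 0.75 vs {0.56, 0.37, 0.35, 0.43} → pass.
EE (methods 1·2): 0.52 vs {0.81, 0.51, 0.39, 0.35} → fail.
EE (methods 1·3): 0.57 vs {0.81, 0.40, 0.39, 0.43} → fail.
EE (methods 2·3): 0.35 vs {0.51, 0.40, 0.35, 0.43} → fail.
7 of 9 fail.

7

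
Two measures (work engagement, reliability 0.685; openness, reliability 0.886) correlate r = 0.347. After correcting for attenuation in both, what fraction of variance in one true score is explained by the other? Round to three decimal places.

Disattenuated r = 0.347 / √(0.685 × 0.886) = 0.347 / 0.7790 = 0.4454.
Shared true-score variance = 0.4454² = 0.1984 ≈ 0.198.

0.198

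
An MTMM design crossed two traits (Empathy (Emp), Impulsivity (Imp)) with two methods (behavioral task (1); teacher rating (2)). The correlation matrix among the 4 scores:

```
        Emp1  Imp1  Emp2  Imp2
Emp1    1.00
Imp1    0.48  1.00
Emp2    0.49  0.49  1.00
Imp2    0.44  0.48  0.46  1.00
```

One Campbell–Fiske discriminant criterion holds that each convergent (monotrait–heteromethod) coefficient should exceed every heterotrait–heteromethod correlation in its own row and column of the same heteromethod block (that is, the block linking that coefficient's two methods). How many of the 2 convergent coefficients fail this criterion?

2

Checking each validity diagonal entry against its comparison values:
Emp (methods 1·2): 0.49 vs {0.44, 0.49} → fail.
Imp (methods 1·2): 0.48 vs {0.49, 0.44} → fail.
2 of 2 fail.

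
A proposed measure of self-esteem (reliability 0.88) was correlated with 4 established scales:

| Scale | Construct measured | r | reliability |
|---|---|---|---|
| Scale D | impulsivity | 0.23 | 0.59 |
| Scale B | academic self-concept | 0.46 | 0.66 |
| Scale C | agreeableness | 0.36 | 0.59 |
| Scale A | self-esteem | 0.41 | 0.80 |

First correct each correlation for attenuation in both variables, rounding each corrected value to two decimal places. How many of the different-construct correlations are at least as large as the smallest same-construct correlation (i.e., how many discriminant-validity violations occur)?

2

Disattenuated r (r / √(r_scale · r_new)):
  Scale D (disc): 0.23 / √(0.59·0.88) = 0.32
  Scale B (disc): 0.46 / √(0.66·0.88) = 0.60
  Scale C (disc): 0.36 / √(0.59·0.88) = 0.50
  Scale A (conv): 0.41 / √(0.80·0.88) = 0.49
Smallest convergent = 0.49. Discriminant values: 0.32, 0.60, 0.50; count ≥ 0.49 → 2.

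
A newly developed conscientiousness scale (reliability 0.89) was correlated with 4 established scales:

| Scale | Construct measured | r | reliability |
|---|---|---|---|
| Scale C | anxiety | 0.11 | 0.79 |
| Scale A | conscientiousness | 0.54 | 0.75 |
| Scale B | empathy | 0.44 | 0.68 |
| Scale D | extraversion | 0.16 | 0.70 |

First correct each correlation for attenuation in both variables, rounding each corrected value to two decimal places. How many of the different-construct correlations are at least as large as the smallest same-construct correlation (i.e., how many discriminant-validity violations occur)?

Disattenuated r (r / √(r_scale · r_new)):
  Scale C (disc): 0.11 / √(0.79·0.89) = 0.13
  Scale A (conv): 0.54 / √(0.75·0.89) = 0.66
  Scale B (disc): 0.44 / √(0.68·0.89) = 0.57
  Scale D (disc): 0.16 / √(0.70·0.89) = 0.20
Smallest convergent = 0.66. Discriminant values: 0.13, 0.57, 0.20; count ≥ 0.66 → 0.

0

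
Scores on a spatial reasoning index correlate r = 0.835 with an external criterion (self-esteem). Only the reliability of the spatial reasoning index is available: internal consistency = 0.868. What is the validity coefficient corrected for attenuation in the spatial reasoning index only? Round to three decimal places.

0.896

Single correction: r_c = r_obs / √r_xx = 0.835 / √0.868 = 0.835 / 0.9317 ≈ 0.896.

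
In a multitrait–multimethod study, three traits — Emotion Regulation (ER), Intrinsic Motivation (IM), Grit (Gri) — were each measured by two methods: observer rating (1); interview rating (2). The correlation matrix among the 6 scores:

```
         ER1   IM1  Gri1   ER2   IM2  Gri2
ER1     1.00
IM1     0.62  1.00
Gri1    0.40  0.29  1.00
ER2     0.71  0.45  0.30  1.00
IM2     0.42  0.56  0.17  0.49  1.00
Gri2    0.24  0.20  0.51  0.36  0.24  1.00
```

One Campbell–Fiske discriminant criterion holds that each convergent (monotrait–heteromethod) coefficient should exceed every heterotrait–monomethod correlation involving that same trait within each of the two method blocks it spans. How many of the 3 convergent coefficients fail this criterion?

Each convergent coefficient versus the relevant comparison correlations:
ER (methods 1·2): 0.71 vs {0.62, 0.49, 0.40, 0.36} → pass.
IM (methods 1·2): 0.56 vs {0.62, 0.49, 0.29, 0.24} → fail.
Gri (methods 1·2): 0.51 vs {0.40, 0.36, 0.29, 0.24} → pass.
1 of 3 fail.

1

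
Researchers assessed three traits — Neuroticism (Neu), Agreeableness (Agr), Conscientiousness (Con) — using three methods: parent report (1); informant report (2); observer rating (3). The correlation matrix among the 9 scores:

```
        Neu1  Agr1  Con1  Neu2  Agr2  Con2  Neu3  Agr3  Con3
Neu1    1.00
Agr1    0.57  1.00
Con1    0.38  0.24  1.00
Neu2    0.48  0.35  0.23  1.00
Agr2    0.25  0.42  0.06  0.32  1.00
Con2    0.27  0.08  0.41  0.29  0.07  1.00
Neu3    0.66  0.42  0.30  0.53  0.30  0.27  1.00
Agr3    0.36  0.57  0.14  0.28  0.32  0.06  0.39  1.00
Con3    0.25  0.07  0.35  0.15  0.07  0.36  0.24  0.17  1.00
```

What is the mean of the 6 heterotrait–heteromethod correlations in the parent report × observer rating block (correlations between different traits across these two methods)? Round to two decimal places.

0.26

HTHM values (method 1 × method 3): 0.36, 0.25, 0.42, 0.07, 0.30, 0.14; mean = 1.54/6 = 0.26.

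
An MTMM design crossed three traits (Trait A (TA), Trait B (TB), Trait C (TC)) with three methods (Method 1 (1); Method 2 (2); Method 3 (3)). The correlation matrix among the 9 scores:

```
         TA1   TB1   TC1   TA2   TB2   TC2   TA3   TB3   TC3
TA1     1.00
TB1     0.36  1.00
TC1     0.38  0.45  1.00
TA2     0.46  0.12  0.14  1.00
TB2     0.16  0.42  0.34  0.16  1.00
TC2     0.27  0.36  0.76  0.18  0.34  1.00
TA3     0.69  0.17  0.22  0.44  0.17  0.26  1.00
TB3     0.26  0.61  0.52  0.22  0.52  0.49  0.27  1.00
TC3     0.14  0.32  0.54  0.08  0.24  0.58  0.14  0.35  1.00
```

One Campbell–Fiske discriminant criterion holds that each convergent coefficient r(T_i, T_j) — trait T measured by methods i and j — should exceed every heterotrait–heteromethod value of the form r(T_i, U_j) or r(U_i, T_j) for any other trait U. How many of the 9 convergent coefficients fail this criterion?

0

Convergent coefficients and their comparison sets:
TA (methods 1·2): 0.46 vs {0.16, 0.12, 0.27, 0.14} → pass.
TA (methods 1·3): 0.69 vs {0.26, 0.17, 0.14, 0.22} → pass.
TA (methods 2·3): 0.44 vs {0.22, 0.17, 0.08, 0.26} → pass.
TB (methods 1·2): 0.42 vs {0.12, 0.16, 0.36, 0.34} → pass.
TB (methods 1·3): 0.61 vs {0.17, 0.26, 0.32, 0.52} → pass.
TB (methods 2·3): 0.52 vs {0.17, 0.22, 0.24, 0.49} → pass.
TC (methods 1·2): 0.76 vs {0.14, 0.27, 0.34, 0.36} → pass.
TC (methods 1·3): 0.54 vs {0.22, 0.14, 0.52, 0.32} → pass.
TC (methods 2·3): 0.58 vs {0.26, 0.08, 0.49, 0.24} → pass.
0 of 9 fail.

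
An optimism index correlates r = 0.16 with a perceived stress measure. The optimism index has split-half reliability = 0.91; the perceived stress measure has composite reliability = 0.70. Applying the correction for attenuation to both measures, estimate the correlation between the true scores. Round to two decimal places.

0.20

r_true = r_obs / √(r_xx · r_yy) = 0.16 / √(0.91 × 0.70) = 0.16 / √0.6370 = 0.16 / 0.7981 ≈ 0.20.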